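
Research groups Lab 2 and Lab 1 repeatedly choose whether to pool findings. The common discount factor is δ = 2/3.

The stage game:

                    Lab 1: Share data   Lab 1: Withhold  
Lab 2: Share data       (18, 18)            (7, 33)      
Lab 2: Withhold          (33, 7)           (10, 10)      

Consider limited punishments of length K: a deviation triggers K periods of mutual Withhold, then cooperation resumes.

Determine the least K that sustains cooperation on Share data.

Need Σ_{k=1}^{K} δ^k ≥ (33−18)/(18−10) = 1.8750 at δ = 2/3.
At K = 6 the sum is 1.8244 < 1.8750; at K = 7 it is 1.8829 ≥ 1.8750.
So the minimum punishment length is K = 7.

7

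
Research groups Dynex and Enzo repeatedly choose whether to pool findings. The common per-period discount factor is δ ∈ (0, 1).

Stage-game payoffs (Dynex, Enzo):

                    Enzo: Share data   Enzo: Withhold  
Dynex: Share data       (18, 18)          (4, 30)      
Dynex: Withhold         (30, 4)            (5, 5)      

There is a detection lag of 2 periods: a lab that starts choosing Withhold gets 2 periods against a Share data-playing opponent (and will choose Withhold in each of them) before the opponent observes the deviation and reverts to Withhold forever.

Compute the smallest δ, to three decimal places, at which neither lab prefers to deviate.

A deviator earns 30 for 2 periods, then 5 forever; cooperating earns 18 forever. Multiplying the IC by (1−δ):
18 ≥ 30(1−δ^2) + 5δ^2, so 25·δ^2 ≥ 12 and δ^2 ≥ 12/25.
δ ≥ (12/25)^(1/2) ≈ 0.693.

0.693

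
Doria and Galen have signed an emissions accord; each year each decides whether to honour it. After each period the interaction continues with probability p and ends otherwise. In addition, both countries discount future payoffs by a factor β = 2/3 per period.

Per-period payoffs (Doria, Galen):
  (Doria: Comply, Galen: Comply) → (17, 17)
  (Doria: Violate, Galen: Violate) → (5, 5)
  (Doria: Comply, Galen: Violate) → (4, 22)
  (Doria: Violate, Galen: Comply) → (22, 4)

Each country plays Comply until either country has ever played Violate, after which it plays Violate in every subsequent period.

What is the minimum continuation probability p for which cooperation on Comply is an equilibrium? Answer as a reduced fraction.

15/34

With continuation probability p and discount β, the effective per-period discount factor is βp.
Grim-trigger IC: βp ≥ (22−17)/(22−5) = 5/17.
So p ≥ (5/17)/(2/3) = 15/34.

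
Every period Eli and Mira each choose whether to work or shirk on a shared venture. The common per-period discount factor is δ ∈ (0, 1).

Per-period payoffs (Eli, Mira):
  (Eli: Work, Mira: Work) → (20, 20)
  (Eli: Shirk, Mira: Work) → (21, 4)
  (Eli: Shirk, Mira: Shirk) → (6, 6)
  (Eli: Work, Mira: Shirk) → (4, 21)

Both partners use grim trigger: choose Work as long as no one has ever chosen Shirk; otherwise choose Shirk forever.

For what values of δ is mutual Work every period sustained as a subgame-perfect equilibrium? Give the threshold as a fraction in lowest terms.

20/(1−δ) ≥ 21 + 6δ/(1−δ)
20 ≥ 21 − 15δ
δ ≥ 1/15.

1/15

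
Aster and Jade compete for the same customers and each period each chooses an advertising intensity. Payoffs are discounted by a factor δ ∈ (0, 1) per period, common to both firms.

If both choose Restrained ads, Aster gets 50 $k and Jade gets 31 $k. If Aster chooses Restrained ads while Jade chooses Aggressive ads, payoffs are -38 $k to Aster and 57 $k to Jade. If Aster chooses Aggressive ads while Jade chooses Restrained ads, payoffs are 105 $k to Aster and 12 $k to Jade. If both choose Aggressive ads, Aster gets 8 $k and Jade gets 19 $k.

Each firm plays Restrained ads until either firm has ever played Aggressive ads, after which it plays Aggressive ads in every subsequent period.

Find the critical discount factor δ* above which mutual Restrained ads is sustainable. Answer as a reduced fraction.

For Aster: deviation gain 105−50 = 55, per-period punishment loss 50−8 = 42. IC gives δ ≥ 55/97.
For Jade: gain 26, loss 12 per period, so δ ≥ 26/38 = 13/19.
The tighter constraint is Jade's, so cooperation needs δ ≥ 13/19.

13/19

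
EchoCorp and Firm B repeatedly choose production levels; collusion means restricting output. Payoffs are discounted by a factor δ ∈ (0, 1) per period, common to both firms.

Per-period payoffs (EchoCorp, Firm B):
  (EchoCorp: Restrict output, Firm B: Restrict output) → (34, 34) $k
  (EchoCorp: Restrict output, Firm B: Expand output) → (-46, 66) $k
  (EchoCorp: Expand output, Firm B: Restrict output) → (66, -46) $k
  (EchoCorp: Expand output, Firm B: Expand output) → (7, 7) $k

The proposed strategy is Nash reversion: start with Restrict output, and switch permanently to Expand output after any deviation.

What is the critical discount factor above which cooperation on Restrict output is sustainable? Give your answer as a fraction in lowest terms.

One-period gain from deviating is 66 − 34 = 32. The loss is 34 − 7 = 27 in every subsequent period, with present value 27·δ/(1−δ).
Deviation is unprofitable when 27·δ/(1−δ) ≥ 32, i.e. δ/(1−δ) ≥ 32/27.
Equivalently δ ≥ 32/(32+27) = 32/59.

32/59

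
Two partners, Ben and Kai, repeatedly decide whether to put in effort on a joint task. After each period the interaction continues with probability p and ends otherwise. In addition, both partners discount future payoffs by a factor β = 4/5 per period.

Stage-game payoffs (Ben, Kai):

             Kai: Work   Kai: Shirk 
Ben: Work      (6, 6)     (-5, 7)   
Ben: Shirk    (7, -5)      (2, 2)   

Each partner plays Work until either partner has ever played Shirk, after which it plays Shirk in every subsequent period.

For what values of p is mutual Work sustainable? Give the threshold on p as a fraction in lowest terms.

1/4

With continuation probability p and discount β, the effective per-period discount factor is βp.
Grim-trigger IC: βp ≥ (7−6)/(7−2) = 1/5.
So p ≥ (1/5)/(4/5) = 1/4.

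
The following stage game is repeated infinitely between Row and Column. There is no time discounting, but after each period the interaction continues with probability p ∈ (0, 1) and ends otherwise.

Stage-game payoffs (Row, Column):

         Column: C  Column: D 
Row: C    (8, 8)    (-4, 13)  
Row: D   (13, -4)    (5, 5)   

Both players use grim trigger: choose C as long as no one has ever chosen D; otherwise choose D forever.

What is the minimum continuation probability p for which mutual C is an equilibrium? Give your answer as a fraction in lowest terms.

Expected cooperation value is 8 + p·8 + p²·8 + … = 8/(1−p); deviation gives 13 + p·5/(1−p).
8 ≥ 13(1−p) + 5p ⇒ 8p ≥ 5 ⇒ p ≥ 5/8.

5/8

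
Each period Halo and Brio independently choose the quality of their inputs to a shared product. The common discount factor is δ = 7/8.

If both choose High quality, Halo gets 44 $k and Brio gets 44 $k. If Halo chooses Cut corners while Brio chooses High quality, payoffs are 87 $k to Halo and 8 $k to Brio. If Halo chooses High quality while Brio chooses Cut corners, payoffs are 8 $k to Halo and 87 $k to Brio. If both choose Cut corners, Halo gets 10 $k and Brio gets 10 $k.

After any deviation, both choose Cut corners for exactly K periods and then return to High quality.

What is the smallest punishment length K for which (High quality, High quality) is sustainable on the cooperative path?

IC: δ(1−δ^K)/(1−δ) ≥ (87−44)/(44−10) = 43/34.
With δ = 7/8: need 1 − δ^K ≥ 43/34·(1−7/8)/(7/8), i.e. δ^K ≤ 0.8193.
Since (7/8)^1 = 0.8750 and (7/8)^2 = 0.7656, the smallest such K is 2.

2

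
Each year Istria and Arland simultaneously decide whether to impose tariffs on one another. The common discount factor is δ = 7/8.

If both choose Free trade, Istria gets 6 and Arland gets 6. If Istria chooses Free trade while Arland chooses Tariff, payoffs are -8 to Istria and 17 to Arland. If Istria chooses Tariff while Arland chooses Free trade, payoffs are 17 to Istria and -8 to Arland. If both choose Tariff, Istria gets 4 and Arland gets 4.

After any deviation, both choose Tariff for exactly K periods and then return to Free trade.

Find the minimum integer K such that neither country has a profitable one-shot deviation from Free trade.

No profitable deviation requires (6−4)(δ+…+δ^K) ≥ 17−6, i.e. δ+…+δ^K ≥ 11/2 ≈ 5.5000.
With δ = 7/8, the partial sums are K=1: 0.8750, K=2: 1.6406, …, K=10: 5.1585, K=11: 5.3887, K=12: 5.5901.
K = 12 is the first length at which the sum reaches 5.5000.

12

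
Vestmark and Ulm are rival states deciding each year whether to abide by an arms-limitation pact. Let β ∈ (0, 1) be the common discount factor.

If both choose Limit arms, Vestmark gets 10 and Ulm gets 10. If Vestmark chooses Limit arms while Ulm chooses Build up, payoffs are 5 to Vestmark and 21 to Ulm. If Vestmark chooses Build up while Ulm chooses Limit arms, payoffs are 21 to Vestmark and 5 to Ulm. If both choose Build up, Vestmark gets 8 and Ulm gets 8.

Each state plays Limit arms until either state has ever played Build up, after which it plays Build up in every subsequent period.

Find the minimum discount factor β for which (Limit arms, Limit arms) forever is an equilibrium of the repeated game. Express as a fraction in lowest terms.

11/13

One-period gain from deviating is 21 − 10 = 11. The loss is 10 − 8 = 2 in every subsequent period, with present value 2·β/(1−β).
Deviation is unprofitable when 2·β/(1−β) ≥ 11, i.e. β/(1−β) ≥ 11/2.
Equivalently β ≥ 11/(11+2) = 11/13.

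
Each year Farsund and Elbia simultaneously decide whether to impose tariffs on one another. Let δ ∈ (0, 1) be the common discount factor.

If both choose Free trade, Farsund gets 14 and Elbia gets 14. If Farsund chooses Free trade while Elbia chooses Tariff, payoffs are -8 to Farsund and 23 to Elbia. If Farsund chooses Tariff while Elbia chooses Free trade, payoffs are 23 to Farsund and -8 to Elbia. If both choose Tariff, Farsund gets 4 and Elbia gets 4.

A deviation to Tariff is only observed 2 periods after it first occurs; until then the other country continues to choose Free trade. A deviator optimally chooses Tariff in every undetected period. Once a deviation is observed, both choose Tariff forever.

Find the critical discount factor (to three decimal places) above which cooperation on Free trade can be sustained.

The best deviation is to choose Tariff for all 2 undetected periods, earning 23 each, then 4 forever once detected.
Deviation value: 23(1−δ^2)/(1−δ) + 4δ^2/(1−δ); cooperation value: 14/(1−δ).
IC: 14 ≥ 23(1−δ^2) + 4δ^2 = 23 − 19δ^2.
So δ^2 ≥ 9/19, giving δ ≥ (9/19)^(1/2) ≈ 0.688.

0.688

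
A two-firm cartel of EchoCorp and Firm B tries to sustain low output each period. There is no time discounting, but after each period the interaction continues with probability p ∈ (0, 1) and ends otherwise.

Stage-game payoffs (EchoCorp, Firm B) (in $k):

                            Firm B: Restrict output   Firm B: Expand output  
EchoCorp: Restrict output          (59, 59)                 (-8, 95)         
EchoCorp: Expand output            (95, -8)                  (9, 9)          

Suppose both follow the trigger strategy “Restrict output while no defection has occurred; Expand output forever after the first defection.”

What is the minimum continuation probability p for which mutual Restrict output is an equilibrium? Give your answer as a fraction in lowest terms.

Expected cooperation value is 59 + p·59 + p²·59 + … = 59/(1−p); deviation gives 95 + p·9/(1−p).
59 ≥ 95(1−p) + 9p ⇒ 86p ≥ 36 ⇒ p ≥ 36/86 = 18/43.

18/43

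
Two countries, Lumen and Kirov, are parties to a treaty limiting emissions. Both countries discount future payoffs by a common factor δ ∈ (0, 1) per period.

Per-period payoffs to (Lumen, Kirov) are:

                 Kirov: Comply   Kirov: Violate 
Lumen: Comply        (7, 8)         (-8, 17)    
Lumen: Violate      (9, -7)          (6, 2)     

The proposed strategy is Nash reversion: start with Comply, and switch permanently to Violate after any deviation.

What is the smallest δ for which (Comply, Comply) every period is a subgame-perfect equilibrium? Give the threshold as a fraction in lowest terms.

2/3

For Lumen: deviation gain 9−7 = 2, per-period punishment loss 7−6 = 1. IC gives δ ≥ 2/3.
For Kirov: gain 9, loss 6 per period, so δ ≥ 9/15 = 3/5.
The tighter constraint is Lumen's, so cooperation needs δ ≥ 2/3.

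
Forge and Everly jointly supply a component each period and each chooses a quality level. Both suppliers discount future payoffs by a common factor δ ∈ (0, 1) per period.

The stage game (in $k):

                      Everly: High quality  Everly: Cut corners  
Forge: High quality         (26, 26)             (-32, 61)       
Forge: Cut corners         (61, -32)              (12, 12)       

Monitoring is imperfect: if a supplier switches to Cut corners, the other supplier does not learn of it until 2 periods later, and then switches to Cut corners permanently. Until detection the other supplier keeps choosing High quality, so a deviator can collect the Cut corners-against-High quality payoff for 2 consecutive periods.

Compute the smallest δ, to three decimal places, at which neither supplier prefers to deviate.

0.845

Deviating for the 2 undetected periods gains 61−26 = 35 per period over cooperation, then loses 26−12 = 14 per period forever once punishment starts.
Gain: 35(1 + δ + … + δ^1); loss: 14·δ^2/(1−δ).
No profitable deviation ⇔ 35(1−δ^2) ≤ 14·δ^2, i.e. δ^2 ≥ 35/(35+14) = 5/7.
Hence δ ≥ (5/7)^(1/2) ≈ 0.845.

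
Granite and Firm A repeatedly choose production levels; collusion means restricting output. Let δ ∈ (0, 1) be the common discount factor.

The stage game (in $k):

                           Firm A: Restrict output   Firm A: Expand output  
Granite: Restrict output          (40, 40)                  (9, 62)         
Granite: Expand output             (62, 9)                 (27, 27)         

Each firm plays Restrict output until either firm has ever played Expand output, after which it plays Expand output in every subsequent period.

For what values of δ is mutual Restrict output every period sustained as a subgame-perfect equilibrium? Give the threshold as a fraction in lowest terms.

22/35

One-period gain from deviating is 62 − 40 = 22. The loss is 40 − 27 = 13 in every subsequent period, with present value 13·δ/(1−δ).
Deviation is unprofitable when 13·δ/(1−δ) ≥ 22, i.e. δ/(1−δ) ≥ 22/13.
Equivalently δ ≥ 22/(22+13) = 22/35.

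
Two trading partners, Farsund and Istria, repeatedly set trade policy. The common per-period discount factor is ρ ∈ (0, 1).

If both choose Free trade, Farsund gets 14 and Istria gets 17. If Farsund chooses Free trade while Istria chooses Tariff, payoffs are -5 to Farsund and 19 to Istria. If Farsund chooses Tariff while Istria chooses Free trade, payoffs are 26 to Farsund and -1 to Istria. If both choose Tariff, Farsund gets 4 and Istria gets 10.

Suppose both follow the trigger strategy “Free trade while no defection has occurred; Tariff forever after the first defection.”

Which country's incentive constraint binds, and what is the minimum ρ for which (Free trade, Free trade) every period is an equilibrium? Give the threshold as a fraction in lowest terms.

Farsund's threshold: (26−14)/(26−4) = 6/11.
Istria's threshold: (19−17)/(19−10) = 2/9.
6/11 > 2/9, so Farsund binds and ρ* = 6/11.

Farsund; ρ ≥ 6/11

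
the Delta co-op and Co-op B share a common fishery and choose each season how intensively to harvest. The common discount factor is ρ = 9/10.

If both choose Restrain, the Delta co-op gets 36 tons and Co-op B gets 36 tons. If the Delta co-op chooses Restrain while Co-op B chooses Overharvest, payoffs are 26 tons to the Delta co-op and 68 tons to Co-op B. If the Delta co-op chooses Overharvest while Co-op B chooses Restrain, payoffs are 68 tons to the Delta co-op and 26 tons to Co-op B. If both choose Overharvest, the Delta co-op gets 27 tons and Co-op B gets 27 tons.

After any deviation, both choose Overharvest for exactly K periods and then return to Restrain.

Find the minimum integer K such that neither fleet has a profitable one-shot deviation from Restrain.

5

IC: ρ(1−ρ^K)/(1−ρ) ≥ (68−36)/(36−27) = 32/9.
With ρ = 9/10: need 1 − ρ^K ≥ 32/9·(1−9/10)/(9/10), i.e. ρ^K ≤ 0.6049.
Since (9/10)^4 = 0.6561 and (9/10)^5 = 0.5905, the smallest such K is 5.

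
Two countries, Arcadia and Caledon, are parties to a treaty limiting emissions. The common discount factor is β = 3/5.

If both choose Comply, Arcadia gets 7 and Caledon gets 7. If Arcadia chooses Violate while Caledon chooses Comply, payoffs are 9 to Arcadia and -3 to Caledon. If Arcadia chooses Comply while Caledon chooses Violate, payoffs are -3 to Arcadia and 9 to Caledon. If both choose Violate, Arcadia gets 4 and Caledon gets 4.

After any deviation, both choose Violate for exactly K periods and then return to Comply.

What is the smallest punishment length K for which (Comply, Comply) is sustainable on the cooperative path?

IC: β(1−β^K)/(1−β) ≥ (9−7)/(7−4) = 2/3.
With β = 3/5: need 1 − β^K ≥ 2/3·(1−3/5)/(3/5), i.e. β^K ≤ 0.5556.
Since (3/5)^1 = 0.6000 and (3/5)^2 = 0.3600, the smallest such K is 2.

2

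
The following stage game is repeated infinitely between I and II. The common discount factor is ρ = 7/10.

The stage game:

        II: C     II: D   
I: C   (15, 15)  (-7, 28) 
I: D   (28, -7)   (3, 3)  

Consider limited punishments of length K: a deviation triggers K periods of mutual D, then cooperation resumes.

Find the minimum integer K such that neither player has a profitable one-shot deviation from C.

IC: ρ(1−ρ^K)/(1−ρ) ≥ (28−15)/(15−3) = 13/12.
With ρ = 7/10: need 1 − ρ^K ≥ 13/12·(1−7/10)/(7/10), i.e. ρ^K ≤ 0.5357.
Since (7/10)^1 = 0.7000 and (7/10)^2 = 0.4900, the smallest such K is 2.

2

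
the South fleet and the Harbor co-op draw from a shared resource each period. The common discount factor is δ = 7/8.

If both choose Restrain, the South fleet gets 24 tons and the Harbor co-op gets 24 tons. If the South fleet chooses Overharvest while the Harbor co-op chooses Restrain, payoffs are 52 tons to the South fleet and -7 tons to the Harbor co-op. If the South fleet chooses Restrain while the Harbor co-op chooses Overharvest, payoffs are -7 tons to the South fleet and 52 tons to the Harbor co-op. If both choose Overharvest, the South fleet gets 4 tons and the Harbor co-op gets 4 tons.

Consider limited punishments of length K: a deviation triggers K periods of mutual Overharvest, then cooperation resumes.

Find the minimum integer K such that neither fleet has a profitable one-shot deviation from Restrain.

No profitable deviation requires (24−4)(δ+…+δ^K) ≥ 52−24, i.e. δ+…+δ^K ≥ 7/5 ≈ 1.4000.
With δ = 7/8, the partial sums are K=1: 0.8750, K=2: 1.6406.
K = 2 is the first length at which the sum reaches 1.4000.

2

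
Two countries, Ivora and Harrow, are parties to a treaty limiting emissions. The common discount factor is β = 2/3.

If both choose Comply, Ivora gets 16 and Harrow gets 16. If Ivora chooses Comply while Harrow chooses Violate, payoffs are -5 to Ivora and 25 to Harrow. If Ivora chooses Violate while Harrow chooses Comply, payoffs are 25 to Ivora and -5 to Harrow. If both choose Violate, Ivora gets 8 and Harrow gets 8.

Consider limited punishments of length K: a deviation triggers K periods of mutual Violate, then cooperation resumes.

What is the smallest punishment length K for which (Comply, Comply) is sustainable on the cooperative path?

IC: β(1−β^K)/(1−β) ≥ (25−16)/(16−8) = 9/8.
With β = 2/3: need 1 − β^K ≥ 9/8·(1−2/3)/(2/3), i.e. β^K ≤ 0.4375.
Since (2/3)^2 = 0.4444 and (2/3)^3 = 0.2963, the smallest such K is 3.

3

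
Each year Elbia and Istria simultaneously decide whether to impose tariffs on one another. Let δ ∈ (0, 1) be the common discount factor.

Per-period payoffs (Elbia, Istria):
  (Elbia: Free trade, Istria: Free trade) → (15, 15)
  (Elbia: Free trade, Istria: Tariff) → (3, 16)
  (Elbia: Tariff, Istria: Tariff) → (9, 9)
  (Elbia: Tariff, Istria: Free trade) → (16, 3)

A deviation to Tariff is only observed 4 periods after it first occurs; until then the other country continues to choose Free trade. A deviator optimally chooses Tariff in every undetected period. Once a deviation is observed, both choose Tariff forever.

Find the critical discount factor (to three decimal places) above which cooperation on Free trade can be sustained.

The best deviation is to choose Tariff for all 4 undetected periods, earning 16 each, then 9 forever once detected.
Deviation value: 16(1−δ^4)/(1−δ) + 9δ^4/(1−δ); cooperation value: 15/(1−δ).
IC: 15 ≥ 16(1−δ^4) + 9δ^4 = 16 − 7δ^4.
So δ^4 ≥ 1/7, giving δ ≥ (1/7)^(1/4) ≈ 0.615.

0.615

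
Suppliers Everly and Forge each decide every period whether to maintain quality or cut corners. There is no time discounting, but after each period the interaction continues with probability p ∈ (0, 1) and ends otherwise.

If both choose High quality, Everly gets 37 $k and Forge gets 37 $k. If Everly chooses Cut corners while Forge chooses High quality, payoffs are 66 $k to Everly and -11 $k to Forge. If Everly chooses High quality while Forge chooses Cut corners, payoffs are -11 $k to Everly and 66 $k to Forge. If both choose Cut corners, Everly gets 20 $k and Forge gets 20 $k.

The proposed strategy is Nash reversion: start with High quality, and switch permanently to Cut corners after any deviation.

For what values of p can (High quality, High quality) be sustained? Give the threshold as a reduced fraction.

29/46

With no time discounting, the continuation probability p plays the role of the discount factor.
Grim-trigger IC: 37/(1−p) ≥ 66 + 20p/(1−p) ⇒ p ≥ (66−37)/(66−20) = 29/46.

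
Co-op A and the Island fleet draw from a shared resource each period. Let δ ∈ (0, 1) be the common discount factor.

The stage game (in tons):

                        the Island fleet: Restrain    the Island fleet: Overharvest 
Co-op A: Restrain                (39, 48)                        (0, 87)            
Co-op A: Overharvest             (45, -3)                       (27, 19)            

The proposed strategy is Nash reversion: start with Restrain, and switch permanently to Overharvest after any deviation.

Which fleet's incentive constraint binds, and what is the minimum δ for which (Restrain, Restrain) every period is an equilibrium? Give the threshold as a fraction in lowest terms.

the Island fleet; δ ≥ 39/68

Co-op A's threshold: (45−39)/(45−27) = 1/3.
the Island fleet's threshold: (87−48)/(87−19) = 39/68.
1/3 < 39/68, so the Island fleet binds and δ* = 39/68.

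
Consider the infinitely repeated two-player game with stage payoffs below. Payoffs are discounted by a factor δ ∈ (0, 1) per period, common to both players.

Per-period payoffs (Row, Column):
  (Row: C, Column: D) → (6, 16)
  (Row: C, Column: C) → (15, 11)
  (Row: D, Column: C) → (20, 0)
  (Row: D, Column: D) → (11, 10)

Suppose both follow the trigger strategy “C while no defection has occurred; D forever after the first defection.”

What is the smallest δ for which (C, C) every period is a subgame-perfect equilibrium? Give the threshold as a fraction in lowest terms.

5/6

Row's threshold: (20−15)/(20−11) = 5/9.
Column's threshold: (16−11)/(16−10) = 5/6.
5/9 < 5/6, so Column binds and δ* = 5/6.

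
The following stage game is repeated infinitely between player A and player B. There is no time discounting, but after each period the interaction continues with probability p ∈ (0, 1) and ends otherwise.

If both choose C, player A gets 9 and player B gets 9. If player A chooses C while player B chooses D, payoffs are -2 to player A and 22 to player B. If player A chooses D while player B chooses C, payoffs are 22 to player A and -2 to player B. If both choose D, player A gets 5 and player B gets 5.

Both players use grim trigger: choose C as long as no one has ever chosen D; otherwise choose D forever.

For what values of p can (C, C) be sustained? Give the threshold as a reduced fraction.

13/17

With no time discounting, the continuation probability p plays the role of the discount factor.
Grim-trigger IC: 9/(1−p) ≥ 22 + 5p/(1−p) ⇒ p ≥ (22−9)/(22−5) = 13/17.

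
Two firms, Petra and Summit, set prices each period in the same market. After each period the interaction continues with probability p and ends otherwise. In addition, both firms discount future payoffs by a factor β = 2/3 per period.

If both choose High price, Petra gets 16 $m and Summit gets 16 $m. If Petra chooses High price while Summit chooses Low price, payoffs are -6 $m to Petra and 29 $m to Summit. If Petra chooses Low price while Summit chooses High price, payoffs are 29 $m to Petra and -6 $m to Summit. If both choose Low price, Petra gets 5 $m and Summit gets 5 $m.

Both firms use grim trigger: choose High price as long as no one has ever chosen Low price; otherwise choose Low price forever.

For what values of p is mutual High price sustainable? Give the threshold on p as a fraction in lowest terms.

With continuation probability p and discount β, the effective per-period discount factor is βp.
Grim-trigger IC: βp ≥ (29−16)/(29−5) = 13/24.
So p ≥ (13/24)/(2/3) = 13/16.

13/16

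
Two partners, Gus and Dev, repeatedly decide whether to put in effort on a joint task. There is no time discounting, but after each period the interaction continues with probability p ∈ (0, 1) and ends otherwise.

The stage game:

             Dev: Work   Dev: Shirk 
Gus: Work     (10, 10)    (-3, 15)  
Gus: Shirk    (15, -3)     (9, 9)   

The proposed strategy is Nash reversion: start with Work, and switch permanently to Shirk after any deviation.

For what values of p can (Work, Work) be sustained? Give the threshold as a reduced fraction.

5/6

Expected cooperation value is 10 + p·10 + p²·10 + … = 10/(1−p); deviation gives 15 + p·9/(1−p).
10 ≥ 15(1−p) + 9p ⇒ 6p ≥ 5 ⇒ p ≥ 5/6.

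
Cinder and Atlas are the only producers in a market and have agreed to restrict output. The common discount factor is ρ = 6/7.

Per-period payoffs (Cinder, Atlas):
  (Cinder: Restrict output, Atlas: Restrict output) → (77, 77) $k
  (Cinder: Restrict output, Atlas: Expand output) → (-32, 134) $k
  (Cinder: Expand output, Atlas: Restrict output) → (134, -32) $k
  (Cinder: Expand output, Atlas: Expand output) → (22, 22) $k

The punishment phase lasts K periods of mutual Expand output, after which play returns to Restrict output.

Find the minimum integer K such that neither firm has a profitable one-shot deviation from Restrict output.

IC: ρ(1−ρ^K)/(1−ρ) ≥ (134−77)/(77−22) = 57/55.
With ρ = 6/7: need 1 − ρ^K ≥ 57/55·(1−6/7)/(6/7), i.e. ρ^K ≤ 0.8273.
Since (6/7)^1 = 0.8571 and (6/7)^2 = 0.7347, the smallest such K is 2.

2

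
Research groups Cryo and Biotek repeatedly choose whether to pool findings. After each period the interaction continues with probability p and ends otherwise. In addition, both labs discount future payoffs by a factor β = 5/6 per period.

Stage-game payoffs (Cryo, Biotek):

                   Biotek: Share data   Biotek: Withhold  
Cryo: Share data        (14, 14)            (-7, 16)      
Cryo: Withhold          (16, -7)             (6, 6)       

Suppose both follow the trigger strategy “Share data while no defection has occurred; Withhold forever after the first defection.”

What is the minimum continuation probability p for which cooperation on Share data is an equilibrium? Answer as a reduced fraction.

6/25

With continuation probability p and discount β, the effective per-period discount factor is βp.
Grim-trigger IC: βp ≥ (16−14)/(16−6) = 1/5.
So p ≥ (1/5)/(5/6) = 6/25.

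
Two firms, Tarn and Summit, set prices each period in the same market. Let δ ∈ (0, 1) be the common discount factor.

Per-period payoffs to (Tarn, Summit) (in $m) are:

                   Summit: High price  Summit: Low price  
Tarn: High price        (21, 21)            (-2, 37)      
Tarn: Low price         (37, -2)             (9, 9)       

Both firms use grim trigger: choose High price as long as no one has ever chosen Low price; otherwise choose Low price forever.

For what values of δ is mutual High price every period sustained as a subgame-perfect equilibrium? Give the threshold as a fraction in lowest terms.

One-period gain from deviating is 37 − 21 = 16. The loss is 21 − 9 = 12 in every subsequent period, with present value 12·δ/(1−δ).
Deviation is unprofitable when 12·δ/(1−δ) ≥ 16, i.e. δ/(1−δ) ≥ 4/3.
Equivalently δ ≥ 16/(16+12) = 4/7.

4/7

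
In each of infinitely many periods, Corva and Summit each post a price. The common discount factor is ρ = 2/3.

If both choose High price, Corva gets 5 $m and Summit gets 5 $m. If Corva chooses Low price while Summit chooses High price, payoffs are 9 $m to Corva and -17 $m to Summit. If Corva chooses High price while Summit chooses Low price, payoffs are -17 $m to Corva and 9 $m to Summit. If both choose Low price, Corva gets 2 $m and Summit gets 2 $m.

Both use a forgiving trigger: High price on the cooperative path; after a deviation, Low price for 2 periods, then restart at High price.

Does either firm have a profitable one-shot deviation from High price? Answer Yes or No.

A one-shot deviation gives 9 now, then 2 for 2 periods, then back to 5.
Gain from deviating: (9−5) today; loss: (5−2) in each of the next 2 periods.
No-deviation condition: (5−2)(ρ+…+ρ^2) ≥ 9−5, i.e. ρ+…+ρ^2 ≥ 4/3.
At ρ = 2/3: ρ+…+ρ^2 = 1.1111 < 1.3333.
So cooperation is not sustainable.

Yes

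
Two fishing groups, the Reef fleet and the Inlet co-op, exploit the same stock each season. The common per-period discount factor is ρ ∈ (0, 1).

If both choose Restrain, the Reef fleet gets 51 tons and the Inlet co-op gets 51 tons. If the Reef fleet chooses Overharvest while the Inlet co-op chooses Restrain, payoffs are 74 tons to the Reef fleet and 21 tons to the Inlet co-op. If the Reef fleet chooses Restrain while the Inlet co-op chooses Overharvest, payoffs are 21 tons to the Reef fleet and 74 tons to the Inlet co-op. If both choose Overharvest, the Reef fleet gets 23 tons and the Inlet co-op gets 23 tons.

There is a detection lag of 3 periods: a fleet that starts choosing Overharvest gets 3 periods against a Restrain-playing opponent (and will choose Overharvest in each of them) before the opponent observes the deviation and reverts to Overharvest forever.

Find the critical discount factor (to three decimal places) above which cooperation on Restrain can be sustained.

0.767

A deviator earns 74 for 3 periods, then 23 forever; cooperating earns 51 forever. Multiplying the IC by (1−ρ):
51 ≥ 74(1−ρ^3) + 23ρ^3, so 51·ρ^3 ≥ 23 and ρ^3 ≥ 23/51.
ρ ≥ (23/51)^(1/3) ≈ 0.767.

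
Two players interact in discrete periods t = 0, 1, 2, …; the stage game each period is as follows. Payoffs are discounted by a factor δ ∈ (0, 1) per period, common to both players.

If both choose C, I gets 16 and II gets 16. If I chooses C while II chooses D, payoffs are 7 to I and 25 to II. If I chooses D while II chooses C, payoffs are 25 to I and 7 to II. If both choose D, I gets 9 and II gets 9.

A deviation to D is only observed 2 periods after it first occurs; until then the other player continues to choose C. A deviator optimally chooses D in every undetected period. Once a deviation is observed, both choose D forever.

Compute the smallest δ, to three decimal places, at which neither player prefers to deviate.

Deviating for the 2 undetected periods gains 25−16 = 9 per period over cooperation, then loses 16−9 = 7 per period forever once punishment starts.
Gain: 9(1 + δ + … + δ^1); loss: 7·δ^2/(1−δ).
No profitable deviation ⇔ 9(1−δ^2) ≤ 7·δ^2, i.e. δ^2 ≥ 9/(9+7) = 9/16.
Hence δ ≥ (9/16)^(1/2) ≈ 0.750.

0.750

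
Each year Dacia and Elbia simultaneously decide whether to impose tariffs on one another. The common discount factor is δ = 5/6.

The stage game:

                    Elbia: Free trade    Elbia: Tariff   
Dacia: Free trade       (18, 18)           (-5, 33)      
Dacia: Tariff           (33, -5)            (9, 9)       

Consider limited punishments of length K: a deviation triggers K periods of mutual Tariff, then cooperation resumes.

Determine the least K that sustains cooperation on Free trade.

IC: δ(1−δ^K)/(1−δ) ≥ (33−18)/(18−9) = 5/3.
With δ = 5/6: need 1 − δ^K ≥ 5/3·(1−5/6)/(5/6), i.e. δ^K ≤ 0.6667.
Since (5/6)^2 = 0.6944 and (5/6)^3 = 0.5787, the smallest such K is 3.

3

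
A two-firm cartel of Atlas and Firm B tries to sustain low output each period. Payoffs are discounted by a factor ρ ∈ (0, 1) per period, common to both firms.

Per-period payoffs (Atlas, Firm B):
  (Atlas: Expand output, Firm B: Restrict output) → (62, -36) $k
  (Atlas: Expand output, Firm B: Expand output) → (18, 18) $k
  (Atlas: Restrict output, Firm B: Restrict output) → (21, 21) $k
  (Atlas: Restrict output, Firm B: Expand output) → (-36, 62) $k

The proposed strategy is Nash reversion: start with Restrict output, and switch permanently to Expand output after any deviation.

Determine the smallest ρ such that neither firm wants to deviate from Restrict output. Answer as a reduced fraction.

Cooperation forever yields 21 each period: 21/(1−ρ).
Deviating yields 62 once, then 18 forever: 62 + 18ρ/(1−ρ).
No profitable deviation requires 21/(1−ρ) ≥ 62 + 18ρ/(1−ρ).
Multiplying by (1−ρ): 21 ≥ 62(1−ρ) + 18ρ = 62 − 44ρ.
So 44ρ ≥ 41, i.e. ρ ≥ 41/44.

41/44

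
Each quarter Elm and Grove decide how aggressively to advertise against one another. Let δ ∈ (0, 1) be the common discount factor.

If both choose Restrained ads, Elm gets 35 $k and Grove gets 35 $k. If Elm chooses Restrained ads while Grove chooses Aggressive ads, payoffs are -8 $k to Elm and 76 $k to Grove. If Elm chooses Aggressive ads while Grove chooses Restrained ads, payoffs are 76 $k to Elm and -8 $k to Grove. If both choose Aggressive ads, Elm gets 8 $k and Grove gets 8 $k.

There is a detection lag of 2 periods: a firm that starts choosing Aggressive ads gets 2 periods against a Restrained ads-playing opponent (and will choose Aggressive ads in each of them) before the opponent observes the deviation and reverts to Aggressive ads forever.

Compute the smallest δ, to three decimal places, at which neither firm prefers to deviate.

0.776

The best deviation is to choose Aggressive ads for all 2 undetected periods, earning 76 each, then 8 forever once detected.
Deviation value: 76(1−δ^2)/(1−δ) + 8δ^2/(1−δ); cooperation value: 35/(1−δ).
IC: 35 ≥ 76(1−δ^2) + 8δ^2 = 76 − 68δ^2.
So δ^2 ≥ 41/68, giving δ ≥ (41/68)^(1/2) ≈ 0.776.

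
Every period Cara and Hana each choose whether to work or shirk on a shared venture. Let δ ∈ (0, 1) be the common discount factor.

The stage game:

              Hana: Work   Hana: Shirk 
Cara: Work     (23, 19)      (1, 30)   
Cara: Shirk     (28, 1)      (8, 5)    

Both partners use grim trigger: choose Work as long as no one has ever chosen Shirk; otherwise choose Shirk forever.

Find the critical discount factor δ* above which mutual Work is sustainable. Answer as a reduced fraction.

For Cara: deviation gain 28−23 = 5, per-period punishment loss 23−8 = 15. IC gives δ ≥ 5/20 = 1/4.
For Hana: gain 11, loss 14 per period, so δ ≥ 11/25.
The tighter constraint is Hana's, so cooperation needs δ ≥ 11/25.

11/25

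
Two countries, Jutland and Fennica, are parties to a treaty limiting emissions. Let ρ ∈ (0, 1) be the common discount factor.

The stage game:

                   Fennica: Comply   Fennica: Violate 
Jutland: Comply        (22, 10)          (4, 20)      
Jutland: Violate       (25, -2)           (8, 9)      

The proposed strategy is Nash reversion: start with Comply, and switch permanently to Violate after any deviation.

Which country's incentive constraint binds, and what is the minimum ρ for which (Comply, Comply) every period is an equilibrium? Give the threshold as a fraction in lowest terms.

Jutland's threshold: (25−22)/(25−8) = 3/17.
Fennica's threshold: (20−10)/(20−9) = 10/11.
3/17 < 10/11, so Fennica binds and ρ* = 10/11.

Fennica; ρ ≥ 10/11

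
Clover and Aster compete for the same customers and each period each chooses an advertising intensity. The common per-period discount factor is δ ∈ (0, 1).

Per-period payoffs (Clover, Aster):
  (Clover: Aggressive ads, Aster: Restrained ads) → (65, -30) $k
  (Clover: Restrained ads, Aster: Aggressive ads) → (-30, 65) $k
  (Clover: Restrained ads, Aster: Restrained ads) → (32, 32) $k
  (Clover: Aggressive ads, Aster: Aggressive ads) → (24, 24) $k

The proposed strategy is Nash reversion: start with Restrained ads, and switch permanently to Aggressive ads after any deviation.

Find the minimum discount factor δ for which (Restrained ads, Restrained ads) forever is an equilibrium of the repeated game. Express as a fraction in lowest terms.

33/41

Cooperation forever yields 32 each period: 32/(1−δ).
Deviating yields 65 once, then 24 forever: 65 + 24δ/(1−δ).
No profitable deviation requires 32/(1−δ) ≥ 65 + 24δ/(1−δ).
Multiplying by (1−δ): 32 ≥ 65(1−δ) + 24δ = 65 − 41δ.
So 41δ ≥ 33, i.e. δ ≥ 33/41.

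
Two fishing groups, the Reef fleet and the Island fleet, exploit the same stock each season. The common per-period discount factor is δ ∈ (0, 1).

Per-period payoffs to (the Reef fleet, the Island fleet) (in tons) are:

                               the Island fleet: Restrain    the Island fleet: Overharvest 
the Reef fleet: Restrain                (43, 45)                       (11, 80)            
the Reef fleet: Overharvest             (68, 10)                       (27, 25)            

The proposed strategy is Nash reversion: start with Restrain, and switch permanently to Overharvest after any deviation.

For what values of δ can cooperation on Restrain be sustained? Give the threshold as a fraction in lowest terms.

the Reef fleet: cooperation gives 43 each period; deviation gives 68 once then 27 forever.
  43/(1−δ) ≥ 68 + 27δ/(1−δ) ⇒ δ ≥ 25/41.
the Island fleet: cooperation gives 45 each period; deviation gives 80 once then 25 forever.
  δ ≥ 35/55 = 7/11.
Both must hold, so the binding constraint is the Island fleet's: δ ≥ 7/11.

7/11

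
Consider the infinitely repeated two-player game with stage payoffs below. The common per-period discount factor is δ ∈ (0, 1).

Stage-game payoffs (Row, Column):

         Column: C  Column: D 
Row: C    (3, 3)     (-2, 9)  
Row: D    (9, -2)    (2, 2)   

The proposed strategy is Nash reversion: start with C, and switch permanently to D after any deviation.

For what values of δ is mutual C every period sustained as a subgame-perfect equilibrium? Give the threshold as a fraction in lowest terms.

6/7

Under grim trigger the critical discount factor is (T−C)/(T−P) with T = 9, C = 3, P = 2.
δ* = (9−3)/(9−2) = 6/7.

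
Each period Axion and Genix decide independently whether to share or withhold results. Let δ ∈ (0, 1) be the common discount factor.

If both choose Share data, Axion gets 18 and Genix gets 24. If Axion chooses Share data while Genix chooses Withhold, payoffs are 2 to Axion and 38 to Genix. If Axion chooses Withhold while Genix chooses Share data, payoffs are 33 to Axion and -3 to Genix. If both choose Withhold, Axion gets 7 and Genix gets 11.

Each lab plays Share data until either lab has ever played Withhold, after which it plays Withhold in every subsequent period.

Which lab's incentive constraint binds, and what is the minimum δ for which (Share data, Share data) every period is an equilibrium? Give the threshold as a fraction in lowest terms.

Axion; δ ≥ 15/26

Axion's threshold: (33−18)/(33−7) = 15/26.
Genix's threshold: (38−24)/(38−11) = 14/27.
15/26 > 14/27, so Axion binds and δ* = 15/26.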